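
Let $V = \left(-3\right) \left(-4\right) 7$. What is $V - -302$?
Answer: $386$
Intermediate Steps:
$V = 84$ ($V = 12 \cdot 7 = 84$)
$V - -302 = 84 - -302 = 84 + 302 = 386$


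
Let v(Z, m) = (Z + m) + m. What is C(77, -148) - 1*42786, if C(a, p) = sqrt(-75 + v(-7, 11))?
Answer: -42786 + 2*I*sqrt(15) ≈ -42786.0 + 7.746*I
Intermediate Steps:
v(Z, m) = Z + 2*m
C(a, p) = 2*I*sqrt(15) (C(a, p) = sqrt(-75 + (-7 + 2*11)) = sqrt(-75 + (-7 + 22)) = sqrt(-75 + 15) = sqrt(-60) = 2*I*sqrt(15))
C(77, -148) - 1*42786 = 2*I*sqrt(15) - 1*42786 = 2*I*sqrt(15) - 42786 = -42786 + 2*I*sqrt(15)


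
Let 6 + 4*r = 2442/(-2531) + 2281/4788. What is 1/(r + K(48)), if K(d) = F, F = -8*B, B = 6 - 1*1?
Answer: -48473712/2017578133 ≈ -0.024026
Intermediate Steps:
B = 5 (B = 6 - 1 = 5)
F = -40 (F = -8*5 = -40)
K(d) = -40
r = -78629653/48473712 (r = -3/2 + (2442/(-2531) + 2281/4788)/4 = -3/2 + (2442*(-1/2531) + 2281*(1/4788))/4 = -3/2 + (-2442/2531 + 2281/4788)/4 = -3/2 + (¼)*(-5919085/12118428) = -3/2 - 5919085/48473712 = -78629653/48473712 ≈ -1.6221)
1/(r + K(48)) = 1/(-78629653/48473712 - 40) = 1/(-2017578133/48473712) = -48473712/2017578133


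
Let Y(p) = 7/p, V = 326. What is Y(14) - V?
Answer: -651/2 ≈ -325.50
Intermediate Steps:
Y(14) - V = 7/14 - 1*326 = 7*(1/14) - 326 = ½ - 326 = -651/2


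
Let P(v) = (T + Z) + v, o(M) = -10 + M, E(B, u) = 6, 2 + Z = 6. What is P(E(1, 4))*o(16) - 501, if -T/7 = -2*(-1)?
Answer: -525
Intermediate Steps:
Z = 4 (Z = -2 + 6 = 4)
T = -14 (T = -(-14)*(-1) = -7*2 = -14)
P(v) = -10 + v (P(v) = (-14 + 4) + v = -10 + v)
P(E(1, 4))*o(16) - 501 = (-10 + 6)*(-10 + 16) - 501 = -4*6 - 501 = -24 - 501 = -525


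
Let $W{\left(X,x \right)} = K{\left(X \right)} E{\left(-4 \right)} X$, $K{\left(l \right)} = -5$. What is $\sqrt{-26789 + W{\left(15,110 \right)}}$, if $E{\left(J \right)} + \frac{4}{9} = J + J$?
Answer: $\frac{i \sqrt{235401}}{3} \approx 161.73 i$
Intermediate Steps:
$E{\left(J \right)} = - \frac{4}{9} + 2 J$ ($E{\left(J \right)} = - \frac{4}{9} + \left(J + J\right) = - \frac{4}{9} + 2 J$)
$W{\left(X,x \right)} = \frac{380 X}{9}$ ($W{\left(X,x \right)} = - 5 \left(- \frac{4}{9} + 2 \left(-4\right)\right) X = - 5 \left(- \frac{4}{9} - 8\right) X = \left(-5\right) \left(- \frac{76}{9}\right) X = \frac{380 X}{9}$)
$\sqrt{-26789 + W{\left(15,110 \right)}} = \sqrt{-26789 + \frac{380}{9} \cdot 15} = \sqrt{-26789 + \frac{1900}{3}} = \sqrt{- \frac{78467}{3}} = \frac{i \sqrt{235401}}{3}$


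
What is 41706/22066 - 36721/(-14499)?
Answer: 707490440/159967467 ≈ 4.4227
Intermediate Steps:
41706/22066 - 36721/(-14499) = 41706*(1/22066) - 36721*(-1/14499) = 20853/11033 + 36721/14499 = 707490440/159967467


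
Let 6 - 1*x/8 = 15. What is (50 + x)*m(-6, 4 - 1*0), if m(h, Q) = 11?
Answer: -242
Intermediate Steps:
x = -72 (x = 48 - 8*15 = 48 - 120 = -72)
(50 + x)*m(-6, 4 - 1*0) = (50 - 72)*11 = -22*11 = -242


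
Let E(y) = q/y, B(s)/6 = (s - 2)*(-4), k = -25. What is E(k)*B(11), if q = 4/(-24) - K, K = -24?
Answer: 5148/25 ≈ 205.92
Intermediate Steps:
B(s) = 48 - 24*s (B(s) = 6*((s - 2)*(-4)) = 6*((-2 + s)*(-4)) = 6*(8 - 4*s) = 48 - 24*s)
q = 143/6 (q = 4/(-24) - 1*(-24) = 4*(-1/24) + 24 = -1/6 + 24 = 143/6 ≈ 23.833)
E(y) = 143/(6*y)
E(k)*B(11) = ((143/6)/(-25))*(48 - 24*11) = ((143/6)*(-1/25))*(48 - 264) = -143/150*(-216) = 5148/25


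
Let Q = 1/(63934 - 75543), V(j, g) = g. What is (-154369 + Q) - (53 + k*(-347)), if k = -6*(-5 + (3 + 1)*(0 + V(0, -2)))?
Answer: -1478475805/11609 ≈ -1.2736e+5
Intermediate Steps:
Q = -1/11609 (Q = 1/(-11609) = -1/11609 ≈ -8.6140e-5)
k = 78 (k = -6*(-5 + (3 + 1)*(0 - 2)) = -6*(-5 + 4*(-2)) = -6*(-5 - 8) = -6*(-13) = 78)
(-154369 + Q) - (53 + k*(-347)) = (-154369 - 1/11609) - (53 + 78*(-347)) = -1792069722/11609 - (53 - 27066) = -1792069722/11609 - 1*(-27013) = -1792069722/11609 + 27013 = -1478475805/11609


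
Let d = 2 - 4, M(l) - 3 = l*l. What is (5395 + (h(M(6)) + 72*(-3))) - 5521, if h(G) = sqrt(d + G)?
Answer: -342 + sqrt(37) ≈ -335.92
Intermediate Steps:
M(l) = 3 + l**2 (M(l) = 3 + l*l = 3 + l**2)
d = -2
h(G) = sqrt(-2 + G)
(5395 + (h(M(6)) + 72*(-3))) - 5521 = (5395 + (sqrt(-2 + (3 + 6**2)) + 72*(-3))) - 5521 = (5395 + (sqrt(-2 + (3 + 36)) - 216)) - 5521 = (5395 + (sqrt(-2 + 39) - 216)) - 5521 = (5395 + (sqrt(37) - 216)) - 5521 = (5395 + (-216 + sqrt(37))) - 5521 = (5179 + sqrt(37)) - 5521 = -342 + sqrt(37)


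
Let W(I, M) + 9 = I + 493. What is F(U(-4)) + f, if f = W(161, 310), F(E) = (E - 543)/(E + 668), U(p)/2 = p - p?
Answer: 430317/668 ≈ 644.19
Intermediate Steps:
U(p) = 0 (U(p) = 2*(p - p) = 2*0 = 0)
F(E) = (-543 + E)/(668 + E)
W(I, M) = 484 + I (W(I, M) = -9 + (I + 493) = -9 + (493 + I) = 484 + I)
f = 645 (f = 484 + 161 = 645)
F(U(-4)) + f = (-543 + 0)/(668 + 0) + 645 = -543/668 + 645 = 430317/668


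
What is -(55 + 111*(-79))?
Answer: 8714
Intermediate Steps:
-(55 + 111*(-79)) = -(55 - 8769) = -1*(-8714) = 8714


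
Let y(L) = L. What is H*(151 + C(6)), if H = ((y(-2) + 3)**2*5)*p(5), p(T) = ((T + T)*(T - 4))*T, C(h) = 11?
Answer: 40500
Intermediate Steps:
p(T) = 2*T**2*(-4 + T) (p(T) = ((2*T)*(-4 + T))*T = (2*T*(-4 + T))*T = 2*T**2*(-4 + T))
H = 250 (H = ((-2 + 3)**2*5)*(2*5**2*(-4 + 5)) = (1**2*5)*(2*25*1) = (1*5)*50 = 5*50 = 250)
H*(151 + C(6)) = 250*(151 + 11) = 250*162 = 40500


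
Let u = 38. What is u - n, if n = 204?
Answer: -166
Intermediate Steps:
u - n = 38 - 1*204 = 38 - 204 = -166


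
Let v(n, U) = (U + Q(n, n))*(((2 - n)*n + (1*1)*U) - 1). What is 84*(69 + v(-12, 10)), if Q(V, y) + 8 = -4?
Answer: 32508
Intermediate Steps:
Q(V, y) = -12 (Q(V, y) = -8 - 4 = -12)
v(n, U) = (-12 + U)*(-1 + U + n*(2 - n)) (v(n, U) = (U - 12)*(((2 - n)*n + (1*1)*U) - 1) = (-12 + U)*((n*(2 - n) + 1*U) - 1) = (-12 + U)*((n*(2 - n) + U) - 1) = (-12 + U)*((U + n*(2 - n)) - 1) = (-12 + U)*(-1 + U + n*(2 - n)))
84*(69 + v(-12, 10)) = 84*(69 + (12 + 10**2 - 24*(-12) - 13*10 + 12*(-12)**2 - 1*10*(-12)**2 + 2*10*(-12))) = 84*(69 + (12 + 100 + 288 - 130 + 12*144 - 1*10*144 - 240)) = 84*(69 + (12 + 100 + 288 - 130 + 1728 - 1440 - 240)) = 84*(69 + 318) = 84*387 = 32508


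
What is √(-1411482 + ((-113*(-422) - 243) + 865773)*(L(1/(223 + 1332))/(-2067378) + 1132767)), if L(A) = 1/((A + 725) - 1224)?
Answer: √1155397896665438974249777774290930/33420199059 ≈ 1.0171e+6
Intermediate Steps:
L(A) = 1/(-499 + A) (L(A) = 1/((725 + A) - 1224) = 1/(-499 + A))
√(-1411482 + ((-113*(-422) - 243) + 865773)*(L(1/(223 + 1332))/(-2067378) + 1132767)) = √(-1411482 + ((-113*(-422) - 243) + 865773)*(1/(-499 + 1/(223 + 1332)*(-2067378)) + 1132767)) = √(-1411482 + ((47686 - 243) + 865773)*(-1/2067378/(-499 + 1/1555) + 1132767)) = √(-1411482 + (47443 + 865773)*(-1/2067378/(-499 + 1/1555) + 1132767)) = √(-1411482 + 913216*(-1/2067378/(-775944/1555) + 1132767)) = √(-1411482 + 913216*(-1555/775944*(-1/2067378) + 1132767)) = √(-1411482 + 913216*(1555/1604169554832 + 1132767)) = √(-1411482 + 913216*(1817150334118381699/1604169554832)) = √(-1411482 + 103715672470140753852124/100260597177) = √(103715530954112529265810/100260597177) = √1155397896665438974249777774290930/33420199059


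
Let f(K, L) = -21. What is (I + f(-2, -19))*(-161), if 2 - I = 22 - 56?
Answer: -2415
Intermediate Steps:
I = 36 (I = 2 - (22 - 56) = 2 - 1*(-34) = 2 + 34 = 36)
(I + f(-2, -19))*(-161) = (36 - 21)*(-161) = 15*(-161) = -2415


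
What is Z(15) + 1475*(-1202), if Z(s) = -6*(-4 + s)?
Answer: -1773016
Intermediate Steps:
Z(s) = 24 - 6*s
Z(15) + 1475*(-1202) = (24 - 6*15) + 1475*(-1202) = (24 - 90) - 1772950 = -66 - 1772950 = -1773016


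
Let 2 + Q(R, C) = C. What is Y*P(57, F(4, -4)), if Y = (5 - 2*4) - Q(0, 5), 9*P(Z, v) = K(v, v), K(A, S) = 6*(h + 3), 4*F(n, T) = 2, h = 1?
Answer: -16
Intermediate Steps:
F(n, T) = 1/2 (F(n, T) = (1/4)*2 = 1/2)
K(A, S) = 24 (K(A, S) = 6*(1 + 3) = 6*4 = 24)
P(Z, v) = 8/3 (P(Z, v) = (1/9)*24 = 8/3)
Q(R, C) = -2 + C
Y = -6 (Y = (5 - 2*4) - (-2 + 5) = (5 - 8) - 1*3 = -3 - 3 = -6)
Y*P(57, F(4, -4)) = -6*8/3 = -16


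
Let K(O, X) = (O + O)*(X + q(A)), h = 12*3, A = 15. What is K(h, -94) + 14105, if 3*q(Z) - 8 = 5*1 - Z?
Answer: 7289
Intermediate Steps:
h = 36
q(Z) = 13/3 - Z/3 (q(Z) = 8/3 + (5*1 - Z)/3 = 8/3 + (5 - Z)/3 = 8/3 + (5/3 - Z/3) = 13/3 - Z/3)
K(O, X) = 2*O*(-⅔ + X) (K(O, X) = (O + O)*(X + (13/3 - ⅓*15)) = (2*O)*(X + (13/3 - 5)) = (2*O)*(X - ⅔) = (2*O)*(-⅔ + X) = 2*O*(-⅔ + X))
K(h, -94) + 14105 = (⅔)*36*(-2 + 3*(-94)) + 14105 = (⅔)*36*(-2 - 282) + 14105 = (⅔)*36*(-284) + 14105 = -6816 + 14105 = 7289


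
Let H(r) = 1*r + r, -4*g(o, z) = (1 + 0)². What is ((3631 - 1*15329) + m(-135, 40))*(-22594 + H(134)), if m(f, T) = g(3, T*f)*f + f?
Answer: 526860111/2 ≈ 2.6343e+8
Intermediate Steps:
g(o, z) = -¼ (g(o, z) = -(1 + 0)²/4 = -¼*1² = -¼*1 = -¼)
m(f, T) = 3*f/4 (m(f, T) = -f/4 + f = 3*f/4)
H(r) = 2*r (H(r) = r + r = 2*r)
((3631 - 1*15329) + m(-135, 40))*(-22594 + H(134)) = ((3631 - 1*15329) + (¾)*(-135))*(-22594 + 2*134) = ((3631 - 15329) - 405/4)*(-22594 + 268) = (-11698 - 405/4)*(-22326) = -47197/4*(-22326) = 526860111/2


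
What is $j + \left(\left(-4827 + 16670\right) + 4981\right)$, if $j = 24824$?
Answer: $41648$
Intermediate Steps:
$j + \left(\left(-4827 + 16670\right) + 4981\right) = 24824 + \left(\left(-4827 + 16670\right) + 4981\right) = 24824 + \left(11843 + 4981\right) = 24824 + 16824 = 41648$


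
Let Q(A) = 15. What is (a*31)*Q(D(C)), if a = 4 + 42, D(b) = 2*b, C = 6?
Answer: 21390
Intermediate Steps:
a = 46
(a*31)*Q(D(C)) = (46*31)*15 = 1426*15 = 21390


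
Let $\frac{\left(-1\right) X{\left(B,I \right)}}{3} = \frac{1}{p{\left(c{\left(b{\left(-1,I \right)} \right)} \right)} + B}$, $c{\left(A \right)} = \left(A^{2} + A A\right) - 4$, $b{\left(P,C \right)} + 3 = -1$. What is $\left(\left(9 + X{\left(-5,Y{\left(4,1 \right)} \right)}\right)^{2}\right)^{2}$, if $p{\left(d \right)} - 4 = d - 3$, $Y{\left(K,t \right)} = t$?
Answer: $\frac{25411681}{4096} \approx 6204.0$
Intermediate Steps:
$b{\left(P,C \right)} = -4$ ($b{\left(P,C \right)} = -3 - 1 = -4$)
$c{\left(A \right)} = -4 + 2 A^{2}$ ($c{\left(A \right)} = \left(A^{2} + A^{2}\right) - 4 = 2 A^{2} - 4 = -4 + 2 A^{2}$)
$p{\left(d \right)} = 1 + d$ ($p{\left(d \right)} = 4 + \left(d - 3\right) = 4 + \left(-3 + d\right) = 1 + d$)
$X{\left(B,I \right)} = - \frac{3}{29 + B}$ ($X{\left(B,I \right)} = - \frac{3}{\left(1 - \left(4 - 2 \left(-4\right)^{2}\right)\right) + B} = - \frac{3}{\left(1 + \left(-4 + 2 \cdot 16\right)\right) + B} = - \frac{3}{\left(1 + \left(-4 + 32\right)\right) + B} = - \frac{3}{\left(1 + 28\right) + B} = - \frac{3}{29 + B}$)
$\left(\left(9 + X{\left(-5,Y{\left(4,1 \right)} \right)}\right)^{2}\right)^{2} = \left(\left(9 - \frac{3}{29 - 5}\right)^{2}\right)^{2} = \left(\left(9 - \frac{3}{24}\right)^{2}\right)^{2} = \left(\left(9 - \frac{1}{8}\right)^{2}\right)^{2} = \left(\left(\frac{71}{8}\right)^{2}\right)^{2} = \left(\frac{5041}{64}\right)^{2} = \frac{25411681}{4096}$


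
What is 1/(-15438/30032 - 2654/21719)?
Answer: -326132504/207501425 ≈ -1.5717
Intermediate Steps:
1/(-15438/30032 - 2654/21719) = 1/(-15438*1/30032 - 2654*1/21719) = 1/(-7719/15016 - 2654/21719) = 1/(-207501425/326132504) = -326132504/207501425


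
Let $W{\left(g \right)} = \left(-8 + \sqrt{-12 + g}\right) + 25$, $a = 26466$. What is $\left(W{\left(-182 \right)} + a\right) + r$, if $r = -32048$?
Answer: $-5565 + i \sqrt{194} \approx -5565.0 + 13.928 i$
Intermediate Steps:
$W{\left(g \right)} = 17 + \sqrt{-12 + g}$
$\left(W{\left(-182 \right)} + a\right) + r = \left(\left(17 + \sqrt{-12 - 182}\right) + 26466\right) - 32048 = \left(\left(17 + \sqrt{-194}\right) + 26466\right) - 32048 = \left(\left(17 + i \sqrt{194}\right) + 26466\right) - 32048 = \left(26483 + i \sqrt{194}\right) - 32048 = -5565 + i \sqrt{194}$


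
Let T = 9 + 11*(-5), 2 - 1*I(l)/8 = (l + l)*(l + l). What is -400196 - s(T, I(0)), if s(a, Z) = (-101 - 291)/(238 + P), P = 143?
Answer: -152474284/381 ≈ -4.0020e+5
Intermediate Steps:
I(l) = 16 - 32*l² (I(l) = 16 - 8*(l + l)*(l + l) = 16 - 8*2*l*2*l = 16 - 32*l²)
T = -46 (T = 9 - 55 = -46)
s(a, Z) = -392/381 (s(a, Z) = (-101 - 291)/(238 + 143) = -392/381)
-400196 - s(T, I(0)) = -400196 - 1*(-392/381) = -400196 + 392/381 = -152474284/381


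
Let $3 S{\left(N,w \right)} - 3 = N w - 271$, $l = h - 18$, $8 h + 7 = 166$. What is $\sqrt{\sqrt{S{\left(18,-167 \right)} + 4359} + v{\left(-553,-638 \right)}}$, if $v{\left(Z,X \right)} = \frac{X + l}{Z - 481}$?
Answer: $\frac{\sqrt{23679117 + 12829872 \sqrt{29409}}}{6204} \approx 7.6012$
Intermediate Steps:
$h = \frac{159}{8}$ ($h = - \frac{7}{8} + \frac{1}{8} \cdot 166 = - \frac{7}{8} + \frac{83}{4} = \frac{159}{8} \approx 19.875$)
$l = \frac{15}{8}$ ($l = \frac{159}{8} - 18 = \frac{15}{8} \approx 1.875$)
$S{\left(N,w \right)} = - \frac{268}{3} + \frac{N w}{3}$ ($S{\left(N,w \right)} = 1 + \frac{N w - 271}{3} = 1 + \frac{-271 + N w}{3} = 1 + \left(- \frac{271}{3} + \frac{N w}{3}\right) = - \frac{268}{3} + \frac{N w}{3}$)
$v{\left(Z,X \right)} = \frac{\frac{15}{8} + X}{-481 + Z}$ ($v{\left(Z,X \right)} = \frac{X + \frac{15}{8}}{Z - 481} = \frac{\frac{15}{8} + X}{-481 + Z}$)
$\sqrt{\sqrt{S{\left(18,-167 \right)} + 4359} + v{\left(-553,-638 \right)}} = \sqrt{\sqrt{\left(- \frac{268}{3} + \frac{1}{3} \cdot 18 \left(-167\right)\right) + 4359} + \frac{\frac{15}{8} - 638}{-481 - 553}} = \sqrt{\sqrt{\left(- \frac{268}{3} - 1002\right) + 4359} + \frac{1}{-1034} \left(- \frac{5089}{8}\right)} = \sqrt{\sqrt{- \frac{3274}{3} + 4359} - - \frac{5089}{8272}} = \sqrt{\sqrt{\frac{9803}{3}} + \frac{5089}{8272}} = \sqrt{\frac{\sqrt{29409}}{3} + \frac{5089}{8272}} = \sqrt{\frac{5089}{8272} + \frac{\sqrt{29409}}{3}}$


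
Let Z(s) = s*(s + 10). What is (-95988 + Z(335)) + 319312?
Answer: 338899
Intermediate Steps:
Z(s) = s*(10 + s)
(-95988 + Z(335)) + 319312 = (-95988 + 335*(10 + 335)) + 319312 = (-95988 + 335*345) + 319312 = (-95988 + 115575) + 319312 = 19587 + 319312 = 338899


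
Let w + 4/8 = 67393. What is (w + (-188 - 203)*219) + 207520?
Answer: 378567/2 ≈ 1.8928e+5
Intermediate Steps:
w = 134785/2 (w = -1/2 + 67393 = 134785/2 ≈ 67393.)
(w + (-188 - 203)*219) + 207520 = (134785/2 + (-188 - 203)*219) + 207520 = (134785/2 - 391*219) + 207520 = (134785/2 - 85629) + 207520 = -36473/2 + 207520 = 378567/2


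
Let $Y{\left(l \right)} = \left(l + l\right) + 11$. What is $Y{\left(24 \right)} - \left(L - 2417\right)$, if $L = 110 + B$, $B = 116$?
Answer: $2250$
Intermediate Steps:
$L = 226$ ($L = 110 + 116 = 226$)
$Y{\left(l \right)} = 11 + 2 l$ ($Y{\left(l \right)} = 2 l + 11 = 11 + 2 l$)
$Y{\left(24 \right)} - \left(L - 2417\right) = \left(11 + 2 \cdot 24\right) - \left(226 - 2417\right) = \left(11 + 48\right) - -2191 = 59 + 2191 = 2250$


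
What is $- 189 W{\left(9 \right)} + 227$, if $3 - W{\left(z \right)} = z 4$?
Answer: $6464$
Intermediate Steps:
$W{\left(z \right)} = 3 - 4 z$ ($W{\left(z \right)} = 3 - z 4 = 3 - 4 z$)
$- 189 W{\left(9 \right)} + 227 = - 189 \left(3 - 36\right) + 227 = \left(-189\right) \left(-33\right) + 227 = 6237 + 227 = 6464$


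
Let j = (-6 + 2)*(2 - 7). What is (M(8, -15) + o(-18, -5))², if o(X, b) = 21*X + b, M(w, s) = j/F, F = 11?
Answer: 17581249/121 ≈ 1.4530e+5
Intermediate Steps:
j = 20 (j = -4*(-5) = 20)
M(w, s) = 20/11
o(X, b) = b + 21*X
(M(8, -15) + o(-18, -5))² = (20/11 + (-5 + 21*(-18)))² = (20/11 + (-5 - 378))² = (20/11 - 383)² = (-4193/11)² = 17581249/121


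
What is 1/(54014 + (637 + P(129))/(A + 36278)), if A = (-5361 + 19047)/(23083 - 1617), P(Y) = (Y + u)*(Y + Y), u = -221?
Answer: 389378617/21031648697071 ≈ 1.8514e-5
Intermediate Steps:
P(Y) = 2*Y*(-221 + Y) (P(Y) = (Y - 221)*(Y + Y) = (-221 + Y)*(2*Y) = 2*Y*(-221 + Y))
A = 6843/10733 (A = 13686/21466 = 13686*(1/21466) = 6843/10733 ≈ 0.63757)
1/(54014 + (637 + P(129))/(A + 36278)) = 1/(54014 + (637 + 2*129*(-221 + 129))/(6843/10733 + 36278)) = 1/(54014 + (637 + 2*129*(-92))/(389378617/10733)) = 1/(54014 + (637 - 23736)*(10733/389378617)) = 1/(54014 - 23099*10733/389378617) = 1/(54014 - 247921567/389378617) = 1/(21031648697071/389378617) = 389378617/21031648697071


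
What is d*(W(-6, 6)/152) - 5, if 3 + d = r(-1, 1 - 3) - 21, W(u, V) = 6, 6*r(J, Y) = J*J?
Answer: -903/152 ≈ -5.9408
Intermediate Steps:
r(J, Y) = J²/6 (r(J, Y) = (J*J)/6 = J²/6)
d = -143/6 (d = -3 + ((⅙)*(-1)² - 21) = -3 + ((⅙)*1 - 21) = -3 + (⅙ - 21) = -3 - 125/6 = -143/6 ≈ -23.833)
d*(W(-6, 6)/152) - 5 = -143/152 - 5 = -903/152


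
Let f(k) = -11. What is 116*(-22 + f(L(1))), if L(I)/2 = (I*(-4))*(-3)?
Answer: -3828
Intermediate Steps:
L(I) = 24*I (L(I) = 2*((I*(-4))*(-3)) = 2*(-4*I*(-3)) = 2*(12*I) = 24*I)
116*(-22 + f(L(1))) = 116*(-22 - 11) = 116*(-33) = -3828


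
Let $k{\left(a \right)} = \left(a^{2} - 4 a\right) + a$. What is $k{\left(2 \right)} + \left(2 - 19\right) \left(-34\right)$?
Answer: $576$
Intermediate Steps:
$k{\left(a \right)} = a^{2} - 3 a$
$k{\left(2 \right)} + \left(2 - 19\right) \left(-34\right) = 2 \left(-3 + 2\right) + \left(2 - 19\right) \left(-34\right) = 2 \left(-1\right) + \left(2 - 19\right) \left(-34\right) = -2 - -578 = -2 + 578 = 576$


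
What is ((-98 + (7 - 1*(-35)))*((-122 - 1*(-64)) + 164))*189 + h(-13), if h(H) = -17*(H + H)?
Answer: -1121462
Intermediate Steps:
h(H) = -34*H
((-98 + (7 - 1*(-35)))*((-122 - 1*(-64)) + 164))*189 + h(-13) = ((-98 + (7 - 1*(-35)))*((-122 - 1*(-64)) + 164))*189 - 34*(-13) = ((-98 + (7 + 35))*((-122 + 64) + 164))*189 + 442 = ((-98 + 42)*(-58 + 164))*189 + 442 = -56*106*189 + 442 = -5936*189 + 442 = -1121904 + 442 = -1121462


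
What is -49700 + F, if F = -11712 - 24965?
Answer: -86377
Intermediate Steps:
F = -36677
-49700 + F = -49700 - 36677 = -86377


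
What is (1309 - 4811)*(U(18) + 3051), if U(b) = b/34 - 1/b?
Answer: -96176353/9 ≈ -1.0686e+7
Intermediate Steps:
U(b) = -1/b + b/34 (U(b) = b*(1/34) - 1/b = b/34 - 1/b = -1/b + b/34)
(1309 - 4811)*(U(18) + 3051) = (1309 - 4811)*((-1/18 + (1/34)*18) + 3051) = -3502*((-1*1/18 + 9/17) + 3051) = -3502*((-1/18 + 9/17) + 3051) = -3502*(145/306 + 3051) = -3502*933751/306 = -96176353/9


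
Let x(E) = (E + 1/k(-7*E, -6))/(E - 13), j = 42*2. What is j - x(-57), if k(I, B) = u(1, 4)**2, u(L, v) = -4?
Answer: 93169/1120 ≈ 83.187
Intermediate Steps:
k(I, B) = 16 (k(I, B) = (-4)**2 = 16)
j = 84
x(E) = (1/16 + E)/(-13 + E) (x(E) = (E + 1/16)/(E - 13) = (E + 1/16)/(-13 + E) = (1/16 + E)/(-13 + E))
j - x(-57) = 84 - (1/16 - 57)/(-13 - 57) = 84 - (-911)/((-70)*16) = 84 - (-1)*(-911)/(70*16) = 84 - 1*911/1120 = 84 - 911/1120 = 93169/1120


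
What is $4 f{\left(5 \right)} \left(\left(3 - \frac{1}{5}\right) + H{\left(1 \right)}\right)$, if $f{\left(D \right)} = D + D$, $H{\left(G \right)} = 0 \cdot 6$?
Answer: $112$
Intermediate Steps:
$H{\left(G \right)} = 0$
$f{\left(D \right)} = 2 D$
$4 f{\left(5 \right)} \left(\left(3 - \frac{1}{5}\right) + H{\left(1 \right)}\right) = 4 \cdot 2 \cdot 5 \left(\left(3 - \frac{1}{5}\right) + 0\right) = 4 \cdot 10 \left(\left(3 - \frac{1}{5}\right) + 0\right) = 40 \left(\left(3 - \frac{1}{5}\right) + 0\right) = 40 \left(\frac{14}{5} + 0\right) = 40 \cdot \frac{14}{5} = 112$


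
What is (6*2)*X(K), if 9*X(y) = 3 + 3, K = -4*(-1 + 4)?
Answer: 8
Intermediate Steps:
K = -12 (K = -4*3 = -12)
X(y) = ⅔ (X(y) = (3 + 3)/9 = (⅑)*6 = ⅔)
(6*2)*X(K) = (6*2)*(⅔) = 12*(⅔) = 8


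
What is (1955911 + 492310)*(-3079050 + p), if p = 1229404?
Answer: -4528342179766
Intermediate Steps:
(1955911 + 492310)*(-3079050 + p) = (1955911 + 492310)*(-3079050 + 1229404) = 2448221*(-1849646) = -4528342179766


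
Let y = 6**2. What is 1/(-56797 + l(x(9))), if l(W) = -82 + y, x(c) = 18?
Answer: -1/56843 ≈ -1.7592e-5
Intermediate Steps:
y = 36
l(W) = -46 (l(W) = -82 + 36 = -46)
1/(-56797 + l(x(9))) = 1/(-56797 - 46) = 1/(-56843) = -1/56843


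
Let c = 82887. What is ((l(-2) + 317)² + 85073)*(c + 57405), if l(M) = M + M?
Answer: 25679328264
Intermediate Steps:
l(M) = 2*M
((l(-2) + 317)² + 85073)*(c + 57405) = ((2*(-2) + 317)² + 85073)*(82887 + 57405) = ((-4 + 317)² + 85073)*140292 = (313² + 85073)*140292 = (97969 + 85073)*140292 = 183042*140292 = 25679328264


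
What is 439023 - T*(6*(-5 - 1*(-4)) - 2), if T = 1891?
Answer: 454151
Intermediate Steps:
439023 - T*(6*(-5 - 1*(-4)) - 2) = 439023 - 1891*(6*(-5 - 1*(-4)) - 2) = 439023 - 1891*(6*(-5 + 4) - 2) = 439023 - 1891*(6*(-1) - 2) = 439023 - 1891*(-6 - 2) = 439023 - 1891*(-8) = 439023 - 1*(-15128) = 439023 + 15128 = 454151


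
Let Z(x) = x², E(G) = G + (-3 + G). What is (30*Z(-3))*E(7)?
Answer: 2970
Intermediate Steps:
E(G) = -3 + 2*G
(30*Z(-3))*E(7) = (30*(-3)²)*(-3 + 2*7) = (30*9)*(-3 + 14) = 270*11 = 2970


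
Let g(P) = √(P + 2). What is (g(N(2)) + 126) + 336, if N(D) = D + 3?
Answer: 462 + √7 ≈ 464.65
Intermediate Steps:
N(D) = 3 + D
g(P) = √(2 + P)
(g(N(2)) + 126) + 336 = (√(2 + (3 + 2)) + 126) + 336 = (√(2 + 5) + 126) + 336 = (√7 + 126) + 336 = (126 + √7) + 336 = 462 + √7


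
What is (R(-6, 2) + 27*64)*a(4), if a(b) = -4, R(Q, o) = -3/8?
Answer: -13821/2 ≈ -6910.5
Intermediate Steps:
R(Q, o) = -3/8 (R(Q, o) = -3*⅛ = -3/8)
(R(-6, 2) + 27*64)*a(4) = (-3/8 + 27*64)*(-4) = (-3/8 + 1728)*(-4) = (13821/8)*(-4) = -13821/2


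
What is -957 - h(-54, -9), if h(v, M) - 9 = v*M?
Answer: -1452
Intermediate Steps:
h(v, M) = 9 + M*v (h(v, M) = 9 + v*M = 9 + M*v)
-957 - h(-54, -9) = -957 - (9 - 9*(-54)) = -957 - (9 + 486) = -957 - 1*495 = -957 - 495 = -1452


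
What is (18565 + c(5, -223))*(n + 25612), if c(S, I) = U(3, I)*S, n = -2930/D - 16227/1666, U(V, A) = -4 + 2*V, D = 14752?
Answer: 2921929040070625/6144208 ≈ 4.7556e+8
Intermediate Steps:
n = -61065521/6144208 (n = -2930/14752 - 16227/1666 = -2930*1/14752 - 16227*1/1666 = -1465/7376 - 16227/1666 = -61065521/6144208 ≈ -9.9387)
c(S, I) = 2*S (c(S, I) = (-4 + 2*3)*S = (-4 + 6)*S = 2*S)
(18565 + c(5, -223))*(n + 25612) = (18565 + 2*5)*(-61065521/6144208 + 25612) = (18565 + 10)*(157304389775/6144208) = 18575*(157304389775/6144208) = 2921929040070625/6144208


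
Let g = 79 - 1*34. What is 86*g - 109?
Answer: 3761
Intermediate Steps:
g = 45 (g = 79 - 34 = 45)
86*g - 109 = 86*45 - 109 = 3870 - 109 = 3761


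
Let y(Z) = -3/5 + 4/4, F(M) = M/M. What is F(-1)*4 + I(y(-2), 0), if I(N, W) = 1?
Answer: 5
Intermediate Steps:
F(M) = 1
y(Z) = ⅖ (y(Z) = -3*⅕ + 4*(¼) = -⅗ + 1 = ⅖)
F(-1)*4 + I(y(-2), 0) = 1*4 + 1 = 4 + 1 = 5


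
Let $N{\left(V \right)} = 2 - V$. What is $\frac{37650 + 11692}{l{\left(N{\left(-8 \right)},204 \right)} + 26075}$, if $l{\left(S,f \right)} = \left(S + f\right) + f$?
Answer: $\frac{49342}{26493} \approx 1.8625$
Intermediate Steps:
$l{\left(S,f \right)} = S + 2 f$
$\frac{37650 + 11692}{l{\left(N{\left(-8 \right)},204 \right)} + 26075} = \frac{37650 + 11692}{\left(\left(2 - -8\right) + 2 \cdot 204\right) + 26075} = \frac{49342}{\left(\left(2 + 8\right) + 408\right) + 26075} = \frac{49342}{\left(10 + 408\right) + 26075} = \frac{49342}{418 + 26075} = \frac{49342}{26493}$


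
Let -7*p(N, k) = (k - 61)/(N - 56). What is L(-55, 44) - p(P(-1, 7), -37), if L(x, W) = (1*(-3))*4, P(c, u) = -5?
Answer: -718/61 ≈ -11.770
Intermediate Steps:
L(x, W) = -12 (L(x, W) = -3*4 = -12)
p(N, k) = -(-61 + k)/(7*(-56 + N)) (p(N, k) = -(k - 61)/(7*(N - 56)) = -(-61 + k)/(7*(-56 + N)))
L(-55, 44) - p(P(-1, 7), -37) = -12 - (61 - 1*(-37))/(7*(-56 - 5)) = -12 - (61 + 37)/(7*(-61)) = -12 - (-1)*98/(7*61) = -12 - 1*(-14/61) = -12 + 14/61 = -718/61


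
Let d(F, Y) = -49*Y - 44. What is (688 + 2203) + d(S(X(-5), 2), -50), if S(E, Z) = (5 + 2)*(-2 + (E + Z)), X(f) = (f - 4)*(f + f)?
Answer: 5297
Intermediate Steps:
X(f) = 2*f*(-4 + f) (X(f) = (-4 + f)*(2*f) = 2*f*(-4 + f))
S(E, Z) = -14 + 7*E + 7*Z (S(E, Z) = 7*(-2 + E + Z) = -14 + 7*E + 7*Z)
d(F, Y) = -44 - 49*Y
(688 + 2203) + d(S(X(-5), 2), -50) = (688 + 2203) + (-44 - 49*(-50)) = 2891 + (-44 + 2450) = 2891 + 2406 = 5297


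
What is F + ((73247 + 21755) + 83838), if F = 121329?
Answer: 300169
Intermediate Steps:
F + ((73247 + 21755) + 83838) = 121329 + ((73247 + 21755) + 83838) = 121329 + (95002 + 83838) = 121329 + 178840 = 300169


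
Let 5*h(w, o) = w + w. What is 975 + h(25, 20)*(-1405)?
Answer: -13075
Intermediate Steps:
h(w, o) = 2*w/5 (h(w, o) = (w + w)/5 = (2*w)/5 = 2*w/5)
975 + h(25, 20)*(-1405) = 975 + ((⅖)*25)*(-1405) = 975 + 10*(-1405) = 975 - 14050 = -13075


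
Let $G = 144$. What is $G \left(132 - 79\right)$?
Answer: $7632$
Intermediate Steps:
$G \left(132 - 79\right) = 144 \left(132 - 79\right) = 144 \cdot 53 = 7632$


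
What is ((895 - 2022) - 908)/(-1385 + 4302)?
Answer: -2035/2917 ≈ -0.69763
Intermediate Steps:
((895 - 2022) - 908)/(-1385 + 4302) = (-1127 - 908)/2917 = -2035*1/2917 = -2035/2917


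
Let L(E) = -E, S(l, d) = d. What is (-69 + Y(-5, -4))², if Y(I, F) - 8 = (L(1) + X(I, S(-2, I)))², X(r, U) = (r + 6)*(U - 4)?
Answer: 1521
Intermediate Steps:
X(r, U) = (-4 + U)*(6 + r) (X(r, U) = (6 + r)*(-4 + U) = (-4 + U)*(6 + r))
Y(I, F) = 8 + (-25 + I² + 2*I)² (Y(I, F) = 8 + (-1*1 + (-24 - 4*I + 6*I + I*I))² = 8 + (-1 + (-24 - 4*I + 6*I + I²))² = 8 + (-1 + (-24 + I² + 2*I))² = 8 + (-25 + I² + 2*I)²)
(-69 + Y(-5, -4))² = (-69 + (8 + (-25 + (-5)² + 2*(-5))²))² = (-69 + (8 + (-25 + 25 - 10)²))² = (-69 + (8 + (-10)²))² = (-69 + (8 + 100))² = (-69 + 108)² = 39² = 1521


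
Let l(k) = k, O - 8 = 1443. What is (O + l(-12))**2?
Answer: 2070721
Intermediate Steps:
O = 1451 (O = 8 + 1443 = 1451)
(O + l(-12))**2 = (1451 - 12)**2 = 1439**2 = 2070721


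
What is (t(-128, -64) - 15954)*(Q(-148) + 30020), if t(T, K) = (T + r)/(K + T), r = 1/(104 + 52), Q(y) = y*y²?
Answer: 383673658971263/7488 ≈ 5.1238e+10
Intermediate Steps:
Q(y) = y³
r = 1/156 ≈ 0.0064103
t(T, K) = (1/156 + T)/(K + T) (t(T, K) = (T + 1/156)/(K + T) = (1/156 + T)/(K + T))
(t(-128, -64) - 15954)*(Q(-148) + 30020) = ((1/156 - 128)/(-64 - 128) - 15954)*((-148)³ + 30020) = (-19967/156/(-192) - 15954)*(-3241792 + 30020) = (-1/192*(-19967/156) - 15954)*(-3211772) = (19967/29952 - 15954)*(-3211772) = -477834241/29952*(-3211772) = 383673658971263/7488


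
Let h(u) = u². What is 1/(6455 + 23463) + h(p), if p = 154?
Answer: 709535289/29918 ≈ 23716.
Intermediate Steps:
1/(6455 + 23463) + h(p) = 1/(6455 + 23463) + 154² = 1/29918 + 23716 = 709535289/29918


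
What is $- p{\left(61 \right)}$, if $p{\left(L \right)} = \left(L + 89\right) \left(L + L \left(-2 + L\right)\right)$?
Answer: $-549000$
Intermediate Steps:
$p{\left(L \right)} = \left(89 + L\right) \left(L + L \left(-2 + L\right)\right)$
$- p{\left(61 \right)} = - 61 \left(-89 + 61^{2} + 88 \cdot 61\right) = - 61 \left(-89 + 3721 + 5368\right) = - 61 \cdot 9000 = \left(-1\right) 549000 = -549000$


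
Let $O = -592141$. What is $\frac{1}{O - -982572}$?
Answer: $\frac{1}{390431} \approx 2.5613 \cdot 10^{-6}$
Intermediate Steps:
$\frac{1}{O - -982572} = \frac{1}{-592141 - -982572} = \frac{1}{-592141 + 982572} = \frac{1}{390431}$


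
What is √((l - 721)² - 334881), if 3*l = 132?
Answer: 2*√30862 ≈ 351.35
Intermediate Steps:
l = 44 (l = (⅓)*132 = 44)
√((l - 721)² - 334881) = √((44 - 721)² - 334881) = √((-677)² - 334881) = √(458329 - 334881) = √123448 = 2*√30862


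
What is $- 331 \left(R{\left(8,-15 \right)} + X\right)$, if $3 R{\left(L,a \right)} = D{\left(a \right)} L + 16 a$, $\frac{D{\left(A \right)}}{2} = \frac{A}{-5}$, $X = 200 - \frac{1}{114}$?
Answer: $- \frac{5131493}{114} \approx -45013.0$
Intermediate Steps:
$X = \frac{22799}{114}$ ($X = 200 - \frac{1}{114} = \frac{22799}{114} \approx 199.99$)
$D{\left(A \right)} = - \frac{2 A}{5}$ ($D{\left(A \right)} = 2 \frac{A}{-5} = 2 A \left(- \frac{1}{5}\right) = 2 \left(- \frac{A}{5}\right) = - \frac{2 A}{5}$)
$R{\left(L,a \right)} = \frac{16 a}{3} - \frac{2 L a}{15}$ ($R{\left(L,a \right)} = \frac{- \frac{2 a}{5} L + 16 a}{3} = \frac{- \frac{2 L a}{5} + 16 a}{3} = \frac{16 a - \frac{2 L a}{5}}{3} = \frac{16 a}{3} - \frac{2 L a}{15}$)
$- 331 \left(R{\left(8,-15 \right)} + X\right) = - 331 \left(\frac{2}{15} \left(-15\right) \left(40 - 8\right) + \frac{22799}{114}\right) = - 331 \left(\frac{2}{15} \left(-15\right) 32 + \frac{22799}{114}\right) = - 331 \left(-64 + \frac{22799}{114}\right) = \left(-331\right) \frac{15503}{114} = - \frac{5131493}{114}$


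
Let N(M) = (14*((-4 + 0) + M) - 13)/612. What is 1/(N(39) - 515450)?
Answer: -68/35050547 ≈ -1.9401e-6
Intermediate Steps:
N(M) = -23/204 + 7*M/306 (N(M) = (14*(-4 + M) - 13)*(1/612) = ((-56 + 14*M) - 13)*(1/612) = (-69 + 14*M)*(1/612) = -23/204 + 7*M/306)
1/(N(39) - 515450) = 1/((-23/204 + (7/306)*39) - 515450) = 1/((-23/204 + 91/102) - 515450) = 1/(53/68 - 515450) = 1/(-35050547/68) = -68/35050547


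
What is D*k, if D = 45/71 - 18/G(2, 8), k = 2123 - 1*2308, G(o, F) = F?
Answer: 84915/284 ≈ 299.00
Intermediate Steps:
k = -185 (k = 2123 - 2308 = -185)
D = -459/284 (D = 45/71 - 18/8 = 45*(1/71) - 18*⅛ = 45/71 - 9/4 = -459/284 ≈ -1.6162)
D*k = -459/284*(-185) = 84915/284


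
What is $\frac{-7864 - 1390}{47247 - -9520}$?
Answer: $- \frac{9254}{56767} \approx -0.16302$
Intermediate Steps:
$\frac{-7864 - 1390}{47247 - -9520} = - \frac{9254}{47247 + \left(-6088 + 15608\right)} = - \frac{9254}{47247 + 9520} = - \frac{9254}{56767}$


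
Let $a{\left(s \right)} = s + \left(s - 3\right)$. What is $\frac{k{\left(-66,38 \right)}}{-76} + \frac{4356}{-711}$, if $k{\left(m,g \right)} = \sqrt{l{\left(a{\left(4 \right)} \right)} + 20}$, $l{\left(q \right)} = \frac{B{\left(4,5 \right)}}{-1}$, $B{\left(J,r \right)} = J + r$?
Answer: $- \frac{484}{79} - \frac{\sqrt{11}}{76} \approx -6.1702$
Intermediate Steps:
$a{\left(s \right)} = -3 + 2 s$ ($a{\left(s \right)} = s + \left(s - 3\right) = s + \left(-3 + s\right) = -3 + 2 s$)
$l{\left(q \right)} = -9$ ($l{\left(q \right)} = \frac{4 + 5}{-1} = 9 \left(-1\right) = -9$)
$k{\left(m,g \right)} = \sqrt{11}$ ($k{\left(m,g \right)} = \sqrt{-9 + 20} = \sqrt{11}$)
$\frac{k{\left(-66,38 \right)}}{-76} + \frac{4356}{-711} = \frac{\sqrt{11}}{-76} + \frac{4356}{-711} = \sqrt{11} \left(- \frac{1}{76}\right) + 4356 \left(- \frac{1}{711}\right) = - \frac{\sqrt{11}}{76} - \frac{484}{79} = - \frac{484}{79} - \frac{\sqrt{11}}{76}$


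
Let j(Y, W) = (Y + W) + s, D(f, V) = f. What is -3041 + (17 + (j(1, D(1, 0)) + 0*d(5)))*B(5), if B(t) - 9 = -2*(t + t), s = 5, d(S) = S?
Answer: -3305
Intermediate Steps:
j(Y, W) = 5 + W + Y (j(Y, W) = (Y + W) + 5 = (W + Y) + 5 = 5 + W + Y)
B(t) = 9 - 4*t (B(t) = 9 - 2*(t + t) = 9 - 4*t)
-3041 + (17 + (j(1, D(1, 0)) + 0*d(5)))*B(5) = -3041 + (17 + ((5 + 1 + 1) + 0*5))*(9 - 4*5) = -3041 + (17 + (7 + 0))*(9 - 20) = -3041 + (17 + 7)*(-11) = -3041 + 24*(-11) = -3041 - 264 = -3305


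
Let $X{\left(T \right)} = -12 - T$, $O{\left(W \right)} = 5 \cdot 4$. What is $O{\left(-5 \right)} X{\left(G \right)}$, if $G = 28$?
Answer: $-800$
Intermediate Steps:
$O{\left(W \right)} = 20$
$O{\left(-5 \right)} X{\left(G \right)} = 20 \left(-12 - 28\right) = 20 \left(-40\right) = -800$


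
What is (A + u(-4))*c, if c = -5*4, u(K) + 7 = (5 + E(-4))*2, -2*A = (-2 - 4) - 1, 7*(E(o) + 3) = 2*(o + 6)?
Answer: -230/7 ≈ -32.857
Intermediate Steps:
E(o) = -9/7 + 2*o/7 (E(o) = -3 + (2*(o + 6))/7 = -3 + (2*(6 + o))/7 = -3 + (12 + 2*o)/7 = -3 + (12/7 + 2*o/7) = -9/7 + 2*o/7)
A = 7/2 (A = -((-2 - 4) - 1)/2 = -(-6 - 1)/2 = -1/2*(-7) = 7/2 ≈ 3.5000)
u(K) = -13/7 (u(K) = -7 + (5 + (-9/7 + (2/7)*(-4)))*2 = -7 + (5 + (-9/7 - 8/7))*2 = -7 + (5 - 17/7)*2 = -7 + (18/7)*2 = -7 + 36/7 = -13/7)
c = -20
(A + u(-4))*c = (7/2 - 13/7)*(-20) = (23/14)*(-20) = -230/7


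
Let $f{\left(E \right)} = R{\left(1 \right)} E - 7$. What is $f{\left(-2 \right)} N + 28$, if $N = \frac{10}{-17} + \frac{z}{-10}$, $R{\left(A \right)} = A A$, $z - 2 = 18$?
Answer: $\frac{872}{17} \approx 51.294$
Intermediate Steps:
$z = 20$ ($z = 2 + 18 = 20$)
$R{\left(A \right)} = A^{2}$
$N = - \frac{44}{17}$ ($N = \frac{10}{-17} + \frac{20}{-10} = 10 \left(- \frac{1}{17}\right) + 20 \left(- \frac{1}{10}\right) = - \frac{10}{17} - 2 = - \frac{44}{17} \approx -2.5882$)
$f{\left(E \right)} = -7 + E$ ($f{\left(E \right)} = 1^{2} E - 7 = 1 E - 7 = E - 7 = -7 + E$)
$f{\left(-2 \right)} N + 28 = \left(-7 - 2\right) \left(- \frac{44}{17}\right) + 28 = \left(-9\right) \left(- \frac{44}{17}\right) + 28 = \frac{396}{17} + 28 = \frac{872}{17}$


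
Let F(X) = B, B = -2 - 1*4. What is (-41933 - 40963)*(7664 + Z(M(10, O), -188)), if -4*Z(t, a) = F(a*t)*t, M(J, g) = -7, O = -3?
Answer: -634444536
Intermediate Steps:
B = -6 (B = -2 - 4 = -6)
F(X) = -6
Z(t, a) = 3*t/2 (Z(t, a) = -(-3)*t/2 = 3*t/2)
(-41933 - 40963)*(7664 + Z(M(10, O), -188)) = (-41933 - 40963)*(7664 + (3/2)*(-7)) = -82896*(7664 - 21/2) = -82896*15307/2 = -634444536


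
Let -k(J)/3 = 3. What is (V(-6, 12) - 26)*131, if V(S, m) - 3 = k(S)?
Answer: -4192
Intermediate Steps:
k(J) = -9 (k(J) = -3*3 = -9)
V(S, m) = -6 (V(S, m) = 3 - 9 = -6)
(V(-6, 12) - 26)*131 = (-6 - 26)*131 = -32*131 = -4192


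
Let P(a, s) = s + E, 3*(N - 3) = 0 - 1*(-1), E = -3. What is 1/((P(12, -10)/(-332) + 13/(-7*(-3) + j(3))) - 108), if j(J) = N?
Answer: -24236/2603591 ≈ -0.0093087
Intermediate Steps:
N = 10/3 (N = 3 + (0 - 1*(-1))/3 = 3 + (0 + 1)/3 = 3 + (1/3)*1 = 3 + 1/3 = 10/3 ≈ 3.3333)
P(a, s) = -3 + s (P(a, s) = s - 3 = -3 + s)
j(J) = 10/3
1/((P(12, -10)/(-332) + 13/(-7*(-3) + j(3))) - 108) = 1/(((-3 - 10)/(-332) + 13/(-7*(-3) + 10/3)) - 108) = 1/((-13*(-1/332) + 13/(21 + 10/3)) - 108) = 1/((13/332 + 13/(73/3)) - 108) = 1/((13/332 + 13*(3/73)) - 108) = 1/((13/332 + 39/73) - 108) = 1/(13897/24236 - 108) = 1/(-2603591/24236) = -24236/2603591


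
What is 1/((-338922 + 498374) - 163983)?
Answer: -1/4531 ≈ -0.00022070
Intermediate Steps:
1/((-338922 + 498374) - 163983) = 1/(159452 - 163983) = 1/(-4531) = -1/4531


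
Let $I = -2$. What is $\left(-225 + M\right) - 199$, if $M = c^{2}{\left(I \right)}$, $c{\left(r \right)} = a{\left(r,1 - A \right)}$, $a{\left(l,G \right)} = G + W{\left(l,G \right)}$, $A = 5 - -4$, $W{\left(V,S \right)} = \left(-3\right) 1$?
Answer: $-303$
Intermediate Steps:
$W{\left(V,S \right)} = -3$
$A = 9$ ($A = 5 + 4 = 9$)
$a{\left(l,G \right)} = -3 + G$ ($a{\left(l,G \right)} = G - 3 = -3 + G$)
$c{\left(r \right)} = -11$ ($c{\left(r \right)} = -3 + \left(1 - 9\right) = -3 - 8 = -11$)
$M = 121$ ($M = \left(-11\right)^{2} = 121$)
$\left(-225 + M\right) - 199 = \left(-225 + 121\right) - 199 = -104 - 199 = -303$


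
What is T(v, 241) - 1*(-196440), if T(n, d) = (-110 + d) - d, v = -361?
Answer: 196330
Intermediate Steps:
T(n, d) = -110
T(v, 241) - 1*(-196440) = -110 - 1*(-196440) = -110 + 196440 = 196330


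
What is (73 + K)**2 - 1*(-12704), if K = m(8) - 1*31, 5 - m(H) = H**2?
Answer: 12993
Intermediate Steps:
m(H) = 5 - H**2
K = -90 (K = (5 - 1*8**2) - 1*31 = (5 - 1*64) - 31 = (5 - 64) - 31 = -59 - 31 = -90)
(73 + K)**2 - 1*(-12704) = (73 - 90)**2 - 1*(-12704) = (-17)**2 + 12704 = 289 + 12704 = 12993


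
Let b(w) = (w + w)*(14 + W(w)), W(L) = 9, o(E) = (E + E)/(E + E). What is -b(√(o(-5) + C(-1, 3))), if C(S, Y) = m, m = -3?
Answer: -46*I*√2 ≈ -65.054*I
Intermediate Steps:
C(S, Y) = -3
o(E) = 1 (o(E) = (2*E)/((2*E)) = (2*E)*(1/(2*E)) = 1)
b(w) = 46*w (b(w) = (w + w)*(14 + 9) = (2*w)*23 = 46*w)
-b(√(o(-5) + C(-1, 3))) = -46*√(1 - 3) = -46*√(-2) = -46*I*√2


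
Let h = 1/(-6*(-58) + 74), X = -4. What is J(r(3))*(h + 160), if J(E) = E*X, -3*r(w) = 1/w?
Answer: 45014/633 ≈ 71.112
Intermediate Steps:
r(w) = -1/(3*w)
J(E) = -4*E (J(E) = E*(-4) = -4*E)
h = 1/422 (h = 1/(348 + 74) = 1/422 ≈ 0.0023697)
J(r(3))*(h + 160) = (-(-4)/(3*3))*(1/422 + 160) = -(-4)/(3*3)*(67521/422) = -4*(-⅑)*(67521/422) = (4/9)*(67521/422) = 45014/633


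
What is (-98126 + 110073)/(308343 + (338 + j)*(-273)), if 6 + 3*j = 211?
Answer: 11947/197414 ≈ 0.060517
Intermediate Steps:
j = 205/3 (j = -2 + (1/3)*211 = -2 + 211/3 = 205/3 ≈ 68.333)
(-98126 + 110073)/(308343 + (338 + j)*(-273)) = (-98126 + 110073)/(308343 + (338 + 205/3)*(-273)) = 11947/(308343 + (1219/3)*(-273)) = 11947/(308343 - 110929) = 11947/197414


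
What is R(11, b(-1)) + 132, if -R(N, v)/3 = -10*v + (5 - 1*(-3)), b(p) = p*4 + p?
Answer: -42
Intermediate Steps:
b(p) = 5*p (b(p) = 4*p + p = 5*p)
R(N, v) = -24 + 30*v (R(N, v) = -3*(-10*v + (5 - 1*(-3))) = -3*(-10*v + (5 + 3)) = -3*(-10*v + 8) = -3*(8 - 10*v) = -24 + 30*v)
R(11, b(-1)) + 132 = (-24 + 30*(5*(-1))) + 132 = (-24 + 30*(-5)) + 132 = (-24 - 150) + 132 = -174 + 132 = -42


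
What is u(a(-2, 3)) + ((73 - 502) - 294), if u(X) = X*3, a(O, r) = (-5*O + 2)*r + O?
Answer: -621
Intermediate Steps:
a(O, r) = O + r*(2 - 5*O) (a(O, r) = (2 - 5*O)*r + O = r*(2 - 5*O) + O = O + r*(2 - 5*O))
u(X) = 3*X
u(a(-2, 3)) + ((73 - 502) - 294) = 3*(-2 + 2*3 - 5*(-2)*3) + ((73 - 502) - 294) = 3*(-2 + 6 + 30) + (-429 - 294) = 3*34 - 723 = 102 - 723 = -621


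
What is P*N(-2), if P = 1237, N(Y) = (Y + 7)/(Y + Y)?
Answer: -6185/4 ≈ -1546.3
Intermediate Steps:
N(Y) = (7 + Y)/(2*Y) (N(Y) = (7 + Y)/((2*Y)) = (7 + Y)*(1/(2*Y)) = (7 + Y)/(2*Y))
P*N(-2) = 1237*((1/2)*(7 - 2)/(-2)) = 1237*((1/2)*(-1/2)*5) = 1237*(-5/4) = -6185/4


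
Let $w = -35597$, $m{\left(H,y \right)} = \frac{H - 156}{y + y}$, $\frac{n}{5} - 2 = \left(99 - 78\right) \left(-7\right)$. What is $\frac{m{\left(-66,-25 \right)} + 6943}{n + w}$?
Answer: $- \frac{86843}{454025} \approx -0.19127$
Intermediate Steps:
$n = -725$ ($n = 10 + 5 \left(99 - 78\right) \left(-7\right) = 10 + 5 \cdot 21 \left(-7\right) = 10 + 5 \left(-147\right) = 10 - 735 = -725$)
$m{\left(H,y \right)} = \frac{-156 + H}{2 y}$
$\frac{m{\left(-66,-25 \right)} + 6943}{n + w} = \frac{\frac{-156 - 66}{2 \left(-25\right)} + 6943}{-725 - 35597} = \frac{\frac{1}{2} \left(- \frac{1}{25}\right) \left(-222\right) + 6943}{-36322} = \left(\frac{111}{25} + 6943\right) \left(- \frac{1}{36322}\right) = \frac{173686}{25} \left(- \frac{1}{36322}\right) = - \frac{86843}{454025}$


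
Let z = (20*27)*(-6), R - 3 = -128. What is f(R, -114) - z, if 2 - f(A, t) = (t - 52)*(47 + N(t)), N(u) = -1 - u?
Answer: 29802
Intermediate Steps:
R = -125 (R = 3 - 128 = -125)
f(A, t) = 2 - (-52 + t)*(46 - t) (f(A, t) = 2 - (t - 52)*(47 + (-1 - t)) = 2 - (-52 + t)*(46 - t))
z = -3240 (z = 540*(-6) = -3240)
f(R, -114) - z = (2394 + (-114)**2 - 98*(-114)) - 1*(-3240) = (2394 + 12996 + 11172) + 3240 = 26562 + 3240 = 29802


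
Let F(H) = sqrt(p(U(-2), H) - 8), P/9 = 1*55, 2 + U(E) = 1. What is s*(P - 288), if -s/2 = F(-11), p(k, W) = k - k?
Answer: -828*I*sqrt(2) ≈ -1171.0*I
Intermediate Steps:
U(E) = -1 (U(E) = -2 + 1 = -1)
p(k, W) = 0
P = 495 (P = 9*(1*55) = 9*55 = 495)
F(H) = 2*I*sqrt(2) (F(H) = sqrt(0 - 8) = sqrt(-8) = 2*I*sqrt(2))
s = -4*I*sqrt(2) ≈ -5.6569*I
s*(P - 288) = (-4*I*sqrt(2))*(495 - 288) = -4*I*sqrt(2)*207 = -828*I*sqrt(2)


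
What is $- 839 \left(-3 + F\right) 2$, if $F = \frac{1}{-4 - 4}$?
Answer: $\frac{20975}{4} \approx 5243.8$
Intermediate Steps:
$F = - \frac{1}{8}$ ($F = \frac{1}{-4 - 4} = \frac{1}{-8} = - \frac{1}{8} \approx -0.125$)
$- 839 \left(-3 + F\right) 2 = - 839 \left(-3 - \frac{1}{8}\right) 2 = - 839 \left(\left(- \frac{25}{8}\right) 2\right) = \left(-839\right) \left(- \frac{25}{4}\right) = \frac{20975}{4}$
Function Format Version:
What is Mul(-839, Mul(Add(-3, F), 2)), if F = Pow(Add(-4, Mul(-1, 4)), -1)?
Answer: Rational(20975, 4) ≈ 5243.8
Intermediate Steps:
F = Rational(-1, 8) (F = Pow(Add(-4, -4), -1) = Pow(-8, -1) = Rational(-1, 8) ≈ -0.12500)
Mul(-839, Mul(Add(-3, F), 2)) = Mul(-839, Mul(Add(-3, Rational(-1, 8)), 2)) = Mul(-839, Mul(Rational(-25, 8), 2)) = Mul(-839, Rational(-25, 4)) = Rational(20975, 4)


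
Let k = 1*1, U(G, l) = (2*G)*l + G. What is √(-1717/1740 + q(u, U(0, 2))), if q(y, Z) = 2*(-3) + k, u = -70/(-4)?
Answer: I*√4531395/870 ≈ 2.4468*I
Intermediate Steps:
U(G, l) = G + 2*G*l (U(G, l) = 2*G*l + G = G + 2*G*l)
u = 35/2 (u = -70*(-¼) = 35/2 ≈ 17.500)
k = 1
q(y, Z) = -5 (q(y, Z) = 2*(-3) + 1 = -6 + 1 = -5)
√(-1717/1740 + q(u, U(0, 2))) = √(-1717/1740 - 5) = √(-10417/1740) = I*√4531395/870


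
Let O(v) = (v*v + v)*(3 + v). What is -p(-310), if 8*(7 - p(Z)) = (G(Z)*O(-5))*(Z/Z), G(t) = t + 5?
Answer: 1518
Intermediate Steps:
G(t) = 5 + t
O(v) = (3 + v)*(v + v²) (O(v) = (v² + v)*(3 + v) = (v + v²)*(3 + v) = (3 + v)*(v + v²))
p(Z) = 32 + 5*Z (p(Z) = 7 - (5 + Z)*(-5*(3 + (-5)² + 4*(-5)))*Z/Z/8 = 7 - (5 + Z)*(-5*(3 + 25 - 20))/8 = 7 - (5 + Z)*(-5*8)/8 = 7 - (5 + Z)*(-40)/8 = 7 - (-200 - 40*Z)/8 = 7 + (25 + 5*Z) = 32 + 5*Z)
-p(-310) = -(32 + 5*(-310)) = -(32 - 1550) = -1*(-1518) = 1518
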